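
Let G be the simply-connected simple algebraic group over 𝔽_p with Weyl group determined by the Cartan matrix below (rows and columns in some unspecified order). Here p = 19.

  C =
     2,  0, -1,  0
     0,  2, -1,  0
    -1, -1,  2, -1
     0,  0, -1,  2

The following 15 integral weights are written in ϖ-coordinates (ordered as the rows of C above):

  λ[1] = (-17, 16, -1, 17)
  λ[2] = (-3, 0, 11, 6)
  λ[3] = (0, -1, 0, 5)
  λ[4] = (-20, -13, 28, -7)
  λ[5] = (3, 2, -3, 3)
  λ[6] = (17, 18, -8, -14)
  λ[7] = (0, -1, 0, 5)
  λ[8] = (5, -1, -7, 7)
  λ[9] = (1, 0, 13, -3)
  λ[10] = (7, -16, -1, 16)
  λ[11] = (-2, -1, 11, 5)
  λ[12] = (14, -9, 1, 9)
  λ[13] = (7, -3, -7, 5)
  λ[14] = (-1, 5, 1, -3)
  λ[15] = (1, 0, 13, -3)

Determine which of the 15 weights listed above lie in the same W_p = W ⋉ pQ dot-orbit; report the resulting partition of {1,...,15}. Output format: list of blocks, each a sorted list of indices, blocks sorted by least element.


Type D_4, rank 4, |W|=192; reorder rows/cols to standard.

Folding the 15 weights λ_j+ρ into Ā_19 (reps in the given 4-coord order):

  [1] (0, 1, 0, 2);  [2] (1, 0, 1, 6);  [3] (1, 0, 1, 6);  [4] (7, 0, 2, 2);  [5] (2, 1, 2, 2);  [6] (1, 0, 1, 6);  [7] (1, 0, 1, 6);  [8] (0, 6, 0, 2);  [9] (2, 1, 2, 2);  [10] (7, 0, 2, 2);  [11] (1, 0, 1, 6);  [12] (7, 0, 2, 2);  [13] (0, 6, 0, 2);  [14] (0, 6, 0, 2);  [15] (2, 1, 2, 2)

These 15 weights hit 5 W_19-dot-orbits; sizes (1, 5, 3, 3, 3):

[[1], [2, 3, 6, 7, 11], [4, 10, 12], [5, 9, 15], [8, 13, 14]]


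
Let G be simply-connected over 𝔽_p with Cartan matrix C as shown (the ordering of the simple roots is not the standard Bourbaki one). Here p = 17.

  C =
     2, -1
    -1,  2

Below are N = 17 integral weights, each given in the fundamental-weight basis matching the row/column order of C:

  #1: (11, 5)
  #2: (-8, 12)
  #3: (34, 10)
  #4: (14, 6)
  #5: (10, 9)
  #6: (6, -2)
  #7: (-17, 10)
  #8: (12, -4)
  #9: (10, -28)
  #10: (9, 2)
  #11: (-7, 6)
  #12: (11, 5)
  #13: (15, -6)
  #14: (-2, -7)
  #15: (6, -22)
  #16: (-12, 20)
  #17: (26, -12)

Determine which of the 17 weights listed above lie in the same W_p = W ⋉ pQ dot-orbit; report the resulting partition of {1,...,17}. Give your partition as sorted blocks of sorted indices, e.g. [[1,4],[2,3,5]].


C ↔ A_2 under row/col permutation; |W(A_2)| = 6.

Folding the 17 weights λ_j+ρ into Ā_17 (reps in the given 2-coord order):

  [1] (11, 5)
  [2] (7, 6)
  [3] (11, 5)
  [4] (10, 2)
  [5] (7, 6)
  [6] (6, 1)
  [7] (11, 5)
  [8] (10, 3)
  [9] (6, 1)
  [10] (10, 3)
  [11] (6, 1)
  [12] (11, 5)
  [13] (11, 5)
  [14] (6, 1)
  [15] (10, 3)
  [16] (7, 6)
  [17] (6, 1)

The 17 indices split into 5 linkage classes (same alcove rep ⇔ same W_17-dot-orbit):

[[1, 3, 7, 12, 13], [2, 5, 16], [4], [6, 9, 11, 14, 17], [8, 10, 15]]


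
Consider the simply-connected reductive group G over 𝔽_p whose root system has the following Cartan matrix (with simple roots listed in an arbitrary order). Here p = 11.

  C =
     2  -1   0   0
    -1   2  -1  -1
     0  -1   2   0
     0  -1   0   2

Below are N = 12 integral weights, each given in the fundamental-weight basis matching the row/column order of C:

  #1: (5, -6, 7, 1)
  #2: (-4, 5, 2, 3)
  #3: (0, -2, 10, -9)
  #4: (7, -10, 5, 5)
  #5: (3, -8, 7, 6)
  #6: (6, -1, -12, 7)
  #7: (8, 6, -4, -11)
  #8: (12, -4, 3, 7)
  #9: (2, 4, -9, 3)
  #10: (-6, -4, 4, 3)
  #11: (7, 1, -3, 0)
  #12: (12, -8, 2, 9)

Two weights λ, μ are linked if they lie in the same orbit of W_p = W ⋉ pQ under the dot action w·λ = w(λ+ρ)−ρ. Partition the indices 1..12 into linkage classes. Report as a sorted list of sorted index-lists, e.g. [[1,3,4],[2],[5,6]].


C ↔ D_4 under row/col permutation; |W(D_4)| = 192.

Alcove-folded reps (p=11, 12 weights, presented ϖ-order):

  λ_1+ρ ↦ (1, 2, 3, 3)
  λ_2+ρ ↦ (1, 2, 1, 2)
  λ_3+ρ ↦ (8, 0, 2, 1)
  λ_4+ρ ↦ (1, 2, 3, 3)
  λ_5+ρ ↦ (3, 3, 1, 0)
  λ_6+ρ ↦ (4, 0, 0, 3)
  λ_7+ρ ↦ (1, 2, 1, 2)
  λ_8+ρ ↦ (0, 2, 5, 1)
  λ_9+ρ ↦ (0, 2, 5, 1)
  λ_10+ρ ↦ (1, 2, 1, 2)
  λ_11+ρ ↦ (8, 0, 2, 1)
  λ_12+ρ ↦ (1, 2, 1, 2)

These 12 weights hit 6 W_11-dot-orbits; sizes (2, 4, 2, 1, 1, 2):

[[1, 4], [2, 7, 10, 12], [3, 11], [5], [6], [8, 9]]


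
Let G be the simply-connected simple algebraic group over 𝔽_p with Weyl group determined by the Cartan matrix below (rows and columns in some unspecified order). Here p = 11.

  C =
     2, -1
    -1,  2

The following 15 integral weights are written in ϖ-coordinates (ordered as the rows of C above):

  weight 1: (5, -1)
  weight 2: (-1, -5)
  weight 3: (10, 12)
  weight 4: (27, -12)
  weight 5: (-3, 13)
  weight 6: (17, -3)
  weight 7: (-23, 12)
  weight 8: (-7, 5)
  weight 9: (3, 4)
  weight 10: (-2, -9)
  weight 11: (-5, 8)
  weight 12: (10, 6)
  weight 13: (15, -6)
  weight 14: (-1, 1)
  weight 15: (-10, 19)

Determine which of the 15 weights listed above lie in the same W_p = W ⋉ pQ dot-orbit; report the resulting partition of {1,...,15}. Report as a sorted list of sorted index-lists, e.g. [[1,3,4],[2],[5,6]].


Root system A_2: the 2×2 matrix C matches after relabeling.

Folding the 15 weights λ_j+ρ into Ā_11 (reps in the given 2-coord order):

  λ_1+ρ ↦ (6, 0)
  λ_2+ρ ↦ (4, 0)
  λ_3+ρ ↦ (0, 2)
  λ_4+ρ ↦ (6, 0)
  λ_5+ρ ↦ (1, 8)
  λ_6+ρ ↦ (4, 5)
  λ_7+ρ ↦ (0, 2)
  λ_8+ρ ↦ (6, 0)
  λ_9+ρ ↦ (4, 5)
  λ_10+ρ ↦ (8, 1)
  λ_11+ρ ↦ (4, 5)
  λ_12+ρ ↦ (4, 0)
  λ_13+ρ ↦ (6, 0)
  λ_14+ρ ↦ (0, 2)
  λ_15+ρ ↦ (0, 2)

6 distinct reps among the 15 weights ⇒ 6 W_11-linkage classes:

[[1, 4, 8, 13], [2, 12], [3, 7, 14, 15], [5], [6, 9, 11], [10]]


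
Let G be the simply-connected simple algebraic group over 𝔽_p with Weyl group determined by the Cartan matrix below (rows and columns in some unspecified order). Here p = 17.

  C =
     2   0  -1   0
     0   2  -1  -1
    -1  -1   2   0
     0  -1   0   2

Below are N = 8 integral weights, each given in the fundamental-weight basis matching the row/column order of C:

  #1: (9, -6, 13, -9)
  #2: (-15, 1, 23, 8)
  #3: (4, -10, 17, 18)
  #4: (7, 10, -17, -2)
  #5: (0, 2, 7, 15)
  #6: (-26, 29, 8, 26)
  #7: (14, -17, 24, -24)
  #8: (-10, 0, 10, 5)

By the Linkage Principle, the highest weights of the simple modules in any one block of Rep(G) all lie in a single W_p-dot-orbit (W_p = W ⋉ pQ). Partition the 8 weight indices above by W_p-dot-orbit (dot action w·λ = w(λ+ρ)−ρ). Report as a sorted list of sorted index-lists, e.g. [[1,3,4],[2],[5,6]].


Cartan matrix: type A_4 (|W|=120); un-permuting the 4 rows.

Ā_17 reps of the 8 weights (A_4, coords as presented):

  1: (3, 6, 1, 2)
  2: (3, 6, 1, 2)
  3: (8, 1, 2, 5)
  4: (8, 1, 2, 5)
  5: (8, 1, 2, 5)
  6: (3, 6, 1, 2)
  7: (8, 1, 2, 5)
  8: (8, 1, 2, 5)

Linkage partition of the 8 weights (2 classes, p=17):

[[1, 2, 6], [3, 4, 5, 7, 8]]


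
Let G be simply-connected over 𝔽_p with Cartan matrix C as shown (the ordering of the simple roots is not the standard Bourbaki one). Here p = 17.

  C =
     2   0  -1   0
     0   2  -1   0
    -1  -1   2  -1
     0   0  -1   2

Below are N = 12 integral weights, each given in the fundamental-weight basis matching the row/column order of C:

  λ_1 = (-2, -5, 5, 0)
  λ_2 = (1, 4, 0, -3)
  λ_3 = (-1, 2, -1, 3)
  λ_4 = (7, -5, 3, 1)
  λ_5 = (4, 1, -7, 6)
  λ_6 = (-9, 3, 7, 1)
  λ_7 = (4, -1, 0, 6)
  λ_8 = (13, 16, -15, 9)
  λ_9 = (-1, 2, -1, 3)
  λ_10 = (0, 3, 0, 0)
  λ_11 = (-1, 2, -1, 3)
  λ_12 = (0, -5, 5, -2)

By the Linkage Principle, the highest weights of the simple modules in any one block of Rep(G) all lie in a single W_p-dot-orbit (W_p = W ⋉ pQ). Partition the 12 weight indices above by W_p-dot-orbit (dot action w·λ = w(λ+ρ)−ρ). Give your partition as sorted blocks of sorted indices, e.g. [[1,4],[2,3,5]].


Dynkin diagram of C (from the 6 off-diagonal −1 entries): D_4.

λ_j+ρ reflected into Ā_17 (⟨·,θ^∨⟩≤17); 4-tuples as given:

    [1] (1, 4, 1, 1)
    [2] (1, 4, 1, 1)
    [3] (0, 3, 0, 4)
    [4] (8, 4, 0, 2)
    [5] (1, 4, 1, 1)
    [6] (8, 4, 0, 2)
    [7] (5, 0, 1, 7)
    [8] (0, 3, 0, 4)
    [9] (0, 3, 0, 4)
    [10] (1, 4, 1, 1)
    [11] (0, 3, 0, 4)
    [12] (1, 4, 1, 1)

The 12 indices split into 4 linkage classes (same alcove rep ⇔ same W_17-dot-orbit):

[[1, 2, 5, 10, 12], [3, 8, 9, 11], [4, 6], [7]]


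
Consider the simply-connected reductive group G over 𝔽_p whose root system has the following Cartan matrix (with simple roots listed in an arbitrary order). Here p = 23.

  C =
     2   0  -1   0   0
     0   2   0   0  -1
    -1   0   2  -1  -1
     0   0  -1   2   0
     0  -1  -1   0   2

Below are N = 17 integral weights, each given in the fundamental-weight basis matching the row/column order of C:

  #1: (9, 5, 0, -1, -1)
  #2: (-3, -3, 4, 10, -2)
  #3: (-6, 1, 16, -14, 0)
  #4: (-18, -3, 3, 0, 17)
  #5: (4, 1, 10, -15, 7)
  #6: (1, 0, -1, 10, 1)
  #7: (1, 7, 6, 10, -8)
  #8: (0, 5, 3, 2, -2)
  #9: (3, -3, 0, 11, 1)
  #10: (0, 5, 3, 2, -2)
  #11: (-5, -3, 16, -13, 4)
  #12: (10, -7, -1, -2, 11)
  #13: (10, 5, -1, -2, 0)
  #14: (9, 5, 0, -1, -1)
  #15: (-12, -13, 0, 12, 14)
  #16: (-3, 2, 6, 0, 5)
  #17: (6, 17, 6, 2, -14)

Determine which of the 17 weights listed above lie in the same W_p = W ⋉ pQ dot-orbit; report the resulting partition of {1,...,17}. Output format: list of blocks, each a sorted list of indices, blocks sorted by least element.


Dynkin diagram of C (from the 8 off-diagonal −1 entries): D_5.

W_23-reps of the 17 weights in Ā_23 (same 5-coord order as C):

  λ_1+ρ ↦ (10, 6, 1, 0, 0)
  λ_2+ρ ↦ (2, 1, 0, 11, 2)
  λ_3+ρ ↦ (4, 2, 1, 12, 0)
  λ_4+ρ ↦ (4, 2, 1, 12, 0)
  λ_5+ρ ↦ (2, 1, 0, 11, 2)
  λ_6+ρ ↦ (2, 1, 0, 11, 2)
  λ_7+ρ ↦ (2, 1, 0, 11, 2)
  λ_8+ρ ↦ (1, 5, 3, 3, 1)
  λ_9+ρ ↦ (4, 2, 1, 12, 0)
  λ_10+ρ ↦ (1, 5, 3, 3, 1)
  λ_11+ρ ↦ (4, 2, 1, 12, 0)
  λ_12+ρ ↦ (10, 6, 1, 0, 0)
  λ_13+ρ ↦ (10, 6, 1, 0, 0)
  λ_14+ρ ↦ (10, 6, 1, 0, 0)
  λ_15+ρ ↦ (1, 5, 3, 3, 1)
  λ_16+ρ ↦ (2, 3, 5, 1, 1)
  λ_17+ρ ↦ (1, 5, 3, 3, 1)

These 17 weights hit 5 W_23-dot-orbits; sizes (4, 4, 4, 4, 1):

[[1, 12, 13, 14], [2, 5, 6, 7], [3, 4, 9, 11], [8, 10, 15, 17], [16]]


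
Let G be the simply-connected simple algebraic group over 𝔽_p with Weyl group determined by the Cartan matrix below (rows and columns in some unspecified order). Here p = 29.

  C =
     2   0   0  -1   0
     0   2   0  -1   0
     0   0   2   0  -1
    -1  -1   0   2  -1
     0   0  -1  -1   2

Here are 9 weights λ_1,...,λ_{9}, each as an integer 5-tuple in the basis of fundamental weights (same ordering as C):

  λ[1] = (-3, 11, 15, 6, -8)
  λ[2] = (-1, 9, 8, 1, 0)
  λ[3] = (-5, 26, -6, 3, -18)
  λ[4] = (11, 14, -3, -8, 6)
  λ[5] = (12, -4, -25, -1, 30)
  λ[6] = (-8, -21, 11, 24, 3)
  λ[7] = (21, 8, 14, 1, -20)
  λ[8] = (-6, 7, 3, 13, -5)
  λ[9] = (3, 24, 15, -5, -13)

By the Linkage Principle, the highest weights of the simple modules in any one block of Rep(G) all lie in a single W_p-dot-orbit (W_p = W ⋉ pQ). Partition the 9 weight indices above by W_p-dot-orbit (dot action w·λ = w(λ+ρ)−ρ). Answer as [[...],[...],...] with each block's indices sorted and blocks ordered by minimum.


C ↔ D_5 under row/col permutation; |W(D_5)| = 1920.

Ā_29 reps of the 9 weights (D_5, coords as presented):

  λ_1+ρ ↦ (0, 10, 9, 2, 1) · λ_2+ρ ↦ (0, 10, 9, 2, 1) · λ_3+ρ ↦ (5, 8, 0, 5, 2) · λ_4+ρ ↦ (5, 8, 0, 5, 2) · λ_5+ρ ↦ (0, 10, 9, 2, 1) · λ_6+ρ ↦ (5, 8, 0, 5, 2) · λ_7+ρ ↦ (5, 8, 0, 5, 2) · λ_8+ρ ↦ (5, 8, 0, 5, 2) · λ_9+ρ ↦ (12, 9, 0, 0, 4)

The 9 indices split into 3 linkage classes (same alcove rep ⇔ same W_29-dot-orbit):

[[1, 2, 5], [3, 4, 6, 7, 8], [9]]


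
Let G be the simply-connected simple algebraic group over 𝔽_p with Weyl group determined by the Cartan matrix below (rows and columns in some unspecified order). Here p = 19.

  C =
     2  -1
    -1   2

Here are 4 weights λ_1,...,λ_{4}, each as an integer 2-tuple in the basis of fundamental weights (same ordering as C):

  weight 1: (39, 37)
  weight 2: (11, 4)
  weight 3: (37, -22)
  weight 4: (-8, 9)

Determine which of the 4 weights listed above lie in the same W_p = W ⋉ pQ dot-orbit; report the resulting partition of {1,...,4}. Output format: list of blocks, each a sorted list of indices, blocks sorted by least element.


Root system A_2: the 2×2 matrix C matches after relabeling.

Each λ_j+ρ reduced to Ā_19; 2-tuples below use C's row order:

  [1] (2, 0);  [2] (12, 5);  [3] (2, 0);  [4] (7, 3)

Linkage partition of the 4 weights (3 classes, p=19):

[[1, 3], [2], [4]]


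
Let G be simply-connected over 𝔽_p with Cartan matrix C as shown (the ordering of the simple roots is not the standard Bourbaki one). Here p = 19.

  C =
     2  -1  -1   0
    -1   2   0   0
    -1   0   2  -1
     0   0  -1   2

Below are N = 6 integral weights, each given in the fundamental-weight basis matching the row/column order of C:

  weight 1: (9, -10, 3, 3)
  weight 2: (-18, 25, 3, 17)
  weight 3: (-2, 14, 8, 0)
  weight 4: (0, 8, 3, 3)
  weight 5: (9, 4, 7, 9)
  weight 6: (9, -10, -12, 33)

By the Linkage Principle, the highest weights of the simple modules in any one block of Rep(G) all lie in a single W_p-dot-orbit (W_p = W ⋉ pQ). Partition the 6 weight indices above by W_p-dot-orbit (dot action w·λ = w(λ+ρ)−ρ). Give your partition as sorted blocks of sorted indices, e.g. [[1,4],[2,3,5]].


A_4 Cartan matrix, 4 simple roots permuted; ρ=(1,1,1,1).

λ_j+ρ reflected into Ā_19 (⟨·,θ^∨⟩≤19); 4-tuples as given:

  [1] (1, 9, 4, 4);  [2] (1, 3, 6, 7);  [3] (1, 9, 4, 4);  [4] (1, 9, 4, 4);  [5] (1, 9, 4, 4);  [6] (1, 9, 4, 4)

Grouping the 6 weights by Ā_19-representative: 2 linkage classes.

[[1, 3, 4, 5, 6], [2]]


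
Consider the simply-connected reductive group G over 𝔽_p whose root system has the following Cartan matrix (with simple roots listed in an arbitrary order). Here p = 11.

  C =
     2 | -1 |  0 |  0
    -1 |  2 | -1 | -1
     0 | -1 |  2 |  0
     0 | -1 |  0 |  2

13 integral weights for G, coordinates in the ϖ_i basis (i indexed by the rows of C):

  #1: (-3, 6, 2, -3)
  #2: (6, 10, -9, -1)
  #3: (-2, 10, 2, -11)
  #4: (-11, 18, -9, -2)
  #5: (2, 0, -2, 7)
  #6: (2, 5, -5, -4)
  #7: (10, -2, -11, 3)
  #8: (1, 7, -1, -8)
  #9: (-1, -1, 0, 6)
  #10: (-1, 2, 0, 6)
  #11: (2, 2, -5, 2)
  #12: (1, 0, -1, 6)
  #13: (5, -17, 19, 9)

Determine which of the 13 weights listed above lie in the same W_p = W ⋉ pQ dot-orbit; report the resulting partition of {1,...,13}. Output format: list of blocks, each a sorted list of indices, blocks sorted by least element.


Dynkin diagram of C (from the 6 off-diagonal −1 entries): D_4.

λ_j+ρ reflected into Ā_11 (⟨·,θ^∨⟩≤11); 4-tuples as given:

  [1] (2, 1, 3, 2) · [2] (0, 0, 1, 7) · [3] (2, 1, 0, 7) · [4] (2, 1, 0, 7) · [5] (2, 1, 0, 7) · [6] (2, 1, 3, 2) · [7] (0, 0, 1, 7) · [8] (2, 1, 0, 7) · [9] (0, 0, 1, 7) · [10] (0, 0, 1, 7) · [11] (2, 1, 3, 2) · [12] (2, 1, 0, 7) · [13] (1, 1, 5, 3)

These 13 weights hit 4 W_11-dot-orbits; sizes (3, 4, 5, 1):

[[1, 6, 11], [2, 7, 9, 10], [3, 4, 5, 8, 12], [13]]


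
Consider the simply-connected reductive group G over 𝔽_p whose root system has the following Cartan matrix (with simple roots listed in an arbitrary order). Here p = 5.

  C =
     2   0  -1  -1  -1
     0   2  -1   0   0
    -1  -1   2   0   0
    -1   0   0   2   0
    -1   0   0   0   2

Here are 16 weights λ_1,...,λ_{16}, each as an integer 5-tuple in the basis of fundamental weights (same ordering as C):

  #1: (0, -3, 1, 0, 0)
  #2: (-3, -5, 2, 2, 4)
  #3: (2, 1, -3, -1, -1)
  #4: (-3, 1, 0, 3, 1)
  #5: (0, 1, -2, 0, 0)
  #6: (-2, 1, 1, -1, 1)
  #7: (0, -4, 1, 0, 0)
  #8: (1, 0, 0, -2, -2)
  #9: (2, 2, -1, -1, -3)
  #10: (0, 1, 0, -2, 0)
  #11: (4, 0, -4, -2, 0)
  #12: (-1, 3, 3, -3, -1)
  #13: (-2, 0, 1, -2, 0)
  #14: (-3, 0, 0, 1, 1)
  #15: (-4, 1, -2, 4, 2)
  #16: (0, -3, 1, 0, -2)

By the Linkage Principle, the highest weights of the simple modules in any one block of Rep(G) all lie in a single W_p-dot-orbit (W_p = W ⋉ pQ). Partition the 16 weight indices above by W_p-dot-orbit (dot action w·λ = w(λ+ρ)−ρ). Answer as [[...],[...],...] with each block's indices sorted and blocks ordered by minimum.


D_5 Cartan matrix, 5 simple roots permuted; ρ=(1,1,1,1,1).

Ā_5 reps of the 16 weights (D_5, coords as presented):

  1: (0, 1, 1, 1, 1) · 2: (0, 1, 0, 1, 1) · 3: (1, 0, 1, 0, 0) · 4: (0, 0, 1, 2, 0) · 5: (0, 1, 1, 1, 1) · 6: (0, 2, 0, 1, 1) · 7: (0, 2, 0, 1, 1) · 8: (0, 1, 1, 1, 1) · 9: (0, 1, 1, 1, 1) · 10: (0, 2, 0, 1, 1) · 11: (1, 0, 1, 0, 0) · 12: (0, 0, 1, 2, 0) · 13: (0, 1, 0, 1, 1) · 14: (1, 0, 1, 0, 0) · 15: (0, 2, 0, 1, 1) · 16: (0, 2, 0, 1, 1)

Linkage partition of the 16 weights (5 classes, p=5):

[[1, 5, 8, 9], [2, 13], [3, 11, 14], [4, 12], [6, 7, 10, 15, 16]]


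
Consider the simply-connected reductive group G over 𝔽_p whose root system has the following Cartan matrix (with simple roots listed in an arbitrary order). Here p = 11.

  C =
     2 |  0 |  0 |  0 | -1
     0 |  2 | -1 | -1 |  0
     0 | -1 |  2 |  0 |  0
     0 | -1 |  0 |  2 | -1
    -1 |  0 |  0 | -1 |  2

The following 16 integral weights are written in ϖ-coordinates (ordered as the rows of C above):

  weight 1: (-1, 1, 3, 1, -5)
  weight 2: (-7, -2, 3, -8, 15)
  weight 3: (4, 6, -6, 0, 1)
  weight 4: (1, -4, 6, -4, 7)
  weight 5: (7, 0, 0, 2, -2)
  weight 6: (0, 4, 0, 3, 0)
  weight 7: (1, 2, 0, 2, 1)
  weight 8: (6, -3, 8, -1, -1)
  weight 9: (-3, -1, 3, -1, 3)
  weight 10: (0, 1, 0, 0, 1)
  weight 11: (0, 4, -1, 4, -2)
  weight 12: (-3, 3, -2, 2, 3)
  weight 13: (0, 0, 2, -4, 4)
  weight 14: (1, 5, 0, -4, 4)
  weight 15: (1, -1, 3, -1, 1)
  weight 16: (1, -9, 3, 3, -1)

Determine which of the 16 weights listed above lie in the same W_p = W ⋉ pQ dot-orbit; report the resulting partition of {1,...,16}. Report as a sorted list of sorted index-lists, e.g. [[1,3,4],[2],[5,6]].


Cartan matrix: type A_5 (|W|=720); un-permuting the 5 rows.

Each λ_j+ρ reduced to Ā_11; 5-tuples below use C's row order:

  1: (2, 0, 4, 0, 2);  2: (1, 2, 1, 1, 2);  3: (1, 2, 1, 1, 2);  4: (2, 3, 1, 3, 2);  5: (6, 1, 0, 2, 1);  6: (0, 5, 0, 4, 1);  7: (2, 3, 1, 3, 2);  8: (2, 0, 4, 0, 2);  9: (2, 0, 4, 0, 2);  10: (1, 2, 1, 1, 2);  11: (0, 5, 0, 4, 1);  12: (2, 3, 1, 3, 2);  13: (1, 2, 1, 1, 2);  14: (2, 3, 1, 3, 2);  15: (2, 0, 4, 0, 2);  16: (2, 0, 4, 0, 2)

Linkage partition of the 16 weights (5 classes, p=11):

[[1, 8, 9, 15, 16], [2, 3, 10, 13], [4, 7, 12, 14], [5], [6, 11]]


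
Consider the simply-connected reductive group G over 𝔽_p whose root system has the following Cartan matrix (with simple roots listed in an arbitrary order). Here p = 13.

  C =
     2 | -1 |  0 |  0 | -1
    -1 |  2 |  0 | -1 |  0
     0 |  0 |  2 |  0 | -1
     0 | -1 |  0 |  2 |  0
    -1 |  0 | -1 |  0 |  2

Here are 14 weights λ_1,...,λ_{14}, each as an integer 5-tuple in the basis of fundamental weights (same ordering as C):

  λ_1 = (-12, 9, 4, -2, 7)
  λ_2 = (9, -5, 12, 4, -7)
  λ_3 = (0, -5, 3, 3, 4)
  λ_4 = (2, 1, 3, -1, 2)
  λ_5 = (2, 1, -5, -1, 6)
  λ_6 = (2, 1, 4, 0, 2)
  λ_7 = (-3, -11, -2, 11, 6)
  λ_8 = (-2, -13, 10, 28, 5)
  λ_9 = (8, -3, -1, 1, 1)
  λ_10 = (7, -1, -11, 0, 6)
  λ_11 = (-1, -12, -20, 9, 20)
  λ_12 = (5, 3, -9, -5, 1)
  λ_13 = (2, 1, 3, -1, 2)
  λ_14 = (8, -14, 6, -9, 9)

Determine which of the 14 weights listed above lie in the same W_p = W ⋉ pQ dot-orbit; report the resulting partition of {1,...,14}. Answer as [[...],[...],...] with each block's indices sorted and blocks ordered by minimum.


Dynkin diagram of C (from the 8 off-diagonal −1 entries): A_5.

W_13-reps of the 14 weights in Ā_13 (same 5-coord order as C):

  1: (6, 1, 2, 1, 3);  2: (0, 0, 2, 4, 6);  3: (3, 1, 4, 0, 2);  4: (3, 2, 4, 0, 3);  5: (3, 2, 4, 0, 3);  6: (3, 2, 4, 0, 3);  7: (4, 2, 5, 0, 1);  8: (3, 1, 4, 0, 2);  9: (7, 2, 0, 0, 2);  10: (3, 2, 4, 0, 3);  11: (6, 1, 2, 1, 3);  12: (0, 0, 2, 4, 6);  13: (3, 2, 4, 0, 3);  14: (0, 0, 2, 4, 6)

Partition of {1..14} into 6 W_13-dot-orbits:

[[1, 11], [2, 12, 14], [3, 8], [4, 5, 6, 10, 13], [7], [9]]


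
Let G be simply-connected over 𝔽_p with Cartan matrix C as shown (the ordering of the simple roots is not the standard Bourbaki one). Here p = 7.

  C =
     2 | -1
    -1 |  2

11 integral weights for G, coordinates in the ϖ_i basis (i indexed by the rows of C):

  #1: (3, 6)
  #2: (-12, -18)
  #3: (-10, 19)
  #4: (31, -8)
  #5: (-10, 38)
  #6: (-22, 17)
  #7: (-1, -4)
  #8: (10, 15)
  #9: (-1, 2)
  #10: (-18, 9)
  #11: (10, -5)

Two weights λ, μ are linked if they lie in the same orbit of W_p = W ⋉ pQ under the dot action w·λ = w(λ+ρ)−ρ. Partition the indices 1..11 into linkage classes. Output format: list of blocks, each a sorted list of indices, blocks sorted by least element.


C ↔ A_2 under row/col permutation; |W(A_2)| = 6.

W_7-reps of the 11 weights in Ā_7 (same 2-coord order as C):

  λ_1+ρ ↦ (0, 3)
  λ_2+ρ ↦ (0, 3)
  λ_3+ρ ↦ (2, 4)
  λ_4+ρ ↦ (0, 3)
  λ_5+ρ ↦ (2, 2)
  λ_6+ρ ↦ (3, 0)
  λ_7+ρ ↦ (3, 0)
  λ_8+ρ ↦ (2, 1)
  λ_9+ρ ↦ (0, 3)
  λ_10+ρ ↦ (3, 0)
  λ_11+ρ ↦ (3, 0)

Linkage partition of the 11 weights (5 classes, p=7):

[[1, 2, 4, 9], [3], [5], [6, 7, 10, 11], [8]]


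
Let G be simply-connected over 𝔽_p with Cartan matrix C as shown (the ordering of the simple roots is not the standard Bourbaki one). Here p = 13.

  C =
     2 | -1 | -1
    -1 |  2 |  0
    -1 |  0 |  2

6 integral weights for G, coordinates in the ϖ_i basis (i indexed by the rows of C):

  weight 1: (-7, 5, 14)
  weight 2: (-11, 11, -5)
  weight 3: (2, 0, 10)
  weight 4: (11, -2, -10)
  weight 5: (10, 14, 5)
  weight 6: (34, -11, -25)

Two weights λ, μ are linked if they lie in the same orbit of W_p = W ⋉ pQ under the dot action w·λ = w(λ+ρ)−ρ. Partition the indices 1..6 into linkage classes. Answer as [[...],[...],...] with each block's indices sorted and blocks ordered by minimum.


Root system A_3: the 3×3 matrix C matches after relabeling.

Ā_13 reps of the 6 weights (A_3, coords as presented):

  λ_1+ρ ↦ (4, 2, 7) · λ_2+ρ ↦ (2, 1, 9) · λ_3+ρ ↦ (2, 1, 9) · λ_4+ρ ↦ (2, 1, 9) · λ_5+ρ ↦ (4, 2, 7) · λ_6+ρ ↦ (2, 1, 9)

Grouping the 6 weights by Ā_13-representative: 2 linkage classes.

[[1, 5], [2, 3, 4, 6]]


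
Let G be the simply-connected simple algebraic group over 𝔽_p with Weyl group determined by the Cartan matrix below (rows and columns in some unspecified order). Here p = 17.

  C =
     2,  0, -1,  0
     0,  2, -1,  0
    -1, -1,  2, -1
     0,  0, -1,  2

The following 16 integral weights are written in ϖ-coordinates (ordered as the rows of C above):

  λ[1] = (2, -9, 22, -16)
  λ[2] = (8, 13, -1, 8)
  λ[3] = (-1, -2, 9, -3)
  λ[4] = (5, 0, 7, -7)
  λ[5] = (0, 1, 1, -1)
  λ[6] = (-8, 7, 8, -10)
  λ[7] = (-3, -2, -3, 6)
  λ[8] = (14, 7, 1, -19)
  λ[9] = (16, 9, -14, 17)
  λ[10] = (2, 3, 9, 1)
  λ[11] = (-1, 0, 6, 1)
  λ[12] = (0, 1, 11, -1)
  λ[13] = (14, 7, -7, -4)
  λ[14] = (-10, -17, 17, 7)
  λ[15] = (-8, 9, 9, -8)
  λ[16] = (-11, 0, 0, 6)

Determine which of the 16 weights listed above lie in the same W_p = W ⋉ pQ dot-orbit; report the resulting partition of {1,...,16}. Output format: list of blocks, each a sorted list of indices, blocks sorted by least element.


Root system D_4: the 4×4 matrix C matches after relabeling.

W_17-reps of the 16 weights in Ā_17 (same 4-coord order as C):

    λ_1 → (6, 1, 2, 6)
    λ_2 → (6, 1, 2, 6)
    λ_3 → (0, 1, 7, 2)
    λ_4 → (6, 1, 2, 6)
    λ_5 → (1, 2, 2, 0)
    λ_6 → (0, 1, 7, 2)
    λ_7 → (1, 2, 2, 0)
    λ_8 → (0, 7, 1, 1)
    λ_9 → (1, 2, 2, 0)
    λ_10 → (1, 2, 2, 0)
    λ_11 → (0, 1, 7, 2)
    λ_12 → (1, 2, 2, 0)
    λ_13 → (6, 1, 2, 6)
    λ_14 → (0, 7, 1, 1)
    λ_15 → (3, 6, 1, 3)
    λ_16 → (0, 7, 1, 1)

Partition of {1..16} into 5 W_17-dot-orbits:

[[1, 2, 4, 13], [3, 6, 11], [5, 7, 9, 10, 12], [8, 14, 16], [15]]


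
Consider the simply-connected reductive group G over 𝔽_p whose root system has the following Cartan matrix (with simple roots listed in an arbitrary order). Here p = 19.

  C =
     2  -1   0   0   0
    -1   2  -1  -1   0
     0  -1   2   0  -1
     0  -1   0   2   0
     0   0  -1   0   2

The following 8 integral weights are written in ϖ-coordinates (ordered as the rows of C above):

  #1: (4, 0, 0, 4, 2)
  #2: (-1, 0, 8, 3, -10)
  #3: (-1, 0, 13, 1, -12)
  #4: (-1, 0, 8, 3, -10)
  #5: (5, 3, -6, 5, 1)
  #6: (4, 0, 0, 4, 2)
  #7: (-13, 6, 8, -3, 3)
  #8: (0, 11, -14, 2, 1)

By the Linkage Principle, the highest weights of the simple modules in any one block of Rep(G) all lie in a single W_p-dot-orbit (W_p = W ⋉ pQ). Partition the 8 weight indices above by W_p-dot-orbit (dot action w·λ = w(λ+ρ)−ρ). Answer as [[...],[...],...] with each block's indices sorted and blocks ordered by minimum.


Type D_5, rank 5, |W|=1920; reorder rows/cols to standard.

Alcove-folded reps (p=19, 8 weights, presented ϖ-order):

  1: (5, 1, 1, 5, 3);  2: (0, 1, 0, 4, 9);  3: (0, 1, 1, 2, 11);  4: (0, 1, 0, 4, 9);  5: (5, 1, 1, 5, 3);  6: (5, 1, 1, 5, 3);  7: (5, 1, 1, 5, 3);  8: (0, 1, 1, 2, 11)

The 8 indices split into 3 linkage classes (same alcove rep ⇔ same W_19-dot-orbit):

[[1, 5, 6, 7], [2, 4], [3, 8]]


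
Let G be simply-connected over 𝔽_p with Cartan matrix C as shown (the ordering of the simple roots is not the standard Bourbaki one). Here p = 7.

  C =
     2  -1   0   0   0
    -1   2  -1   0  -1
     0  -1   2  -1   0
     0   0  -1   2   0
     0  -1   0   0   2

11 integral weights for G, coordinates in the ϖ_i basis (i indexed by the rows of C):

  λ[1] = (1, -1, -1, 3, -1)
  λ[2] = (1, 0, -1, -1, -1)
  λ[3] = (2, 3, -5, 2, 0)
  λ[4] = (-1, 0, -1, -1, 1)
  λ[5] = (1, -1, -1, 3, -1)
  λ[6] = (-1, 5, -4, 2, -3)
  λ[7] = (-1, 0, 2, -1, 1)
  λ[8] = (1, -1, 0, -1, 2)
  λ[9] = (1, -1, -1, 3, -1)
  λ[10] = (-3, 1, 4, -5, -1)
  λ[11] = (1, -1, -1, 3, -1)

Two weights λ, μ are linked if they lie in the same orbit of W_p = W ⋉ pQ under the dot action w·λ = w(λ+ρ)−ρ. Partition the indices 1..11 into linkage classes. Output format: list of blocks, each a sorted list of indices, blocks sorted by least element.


C ↔ D_5 under row/col permutation; |W(D_5)| = 1920.

Alcove-folded reps (p=7, 11 weights, presented ϖ-order):

    λ_1 → (2, 0, 0, 4, 0)
    λ_2 → (2, 1, 0, 0, 0)
    λ_3 → (2, 1, 0, 0, 0)
    λ_4 → (0, 1, 0, 0, 2)
    λ_5 → (2, 0, 0, 4, 0)
    λ_6 → (0, 1, 0, 0, 2)
    λ_7 → (0, 1, 0, 0, 2)
    λ_8 → (2, 0, 1, 0, 3)
    λ_9 → (2, 0, 0, 4, 0)
    λ_10 → (2, 0, 0, 4, 0)
    λ_11 → (2, 0, 0, 4, 0)

These 11 weights hit 4 W_7-dot-orbits; sizes (5, 2, 3, 1):

[[1, 5, 9, 10, 11], [2, 3], [4, 6, 7], [8]]


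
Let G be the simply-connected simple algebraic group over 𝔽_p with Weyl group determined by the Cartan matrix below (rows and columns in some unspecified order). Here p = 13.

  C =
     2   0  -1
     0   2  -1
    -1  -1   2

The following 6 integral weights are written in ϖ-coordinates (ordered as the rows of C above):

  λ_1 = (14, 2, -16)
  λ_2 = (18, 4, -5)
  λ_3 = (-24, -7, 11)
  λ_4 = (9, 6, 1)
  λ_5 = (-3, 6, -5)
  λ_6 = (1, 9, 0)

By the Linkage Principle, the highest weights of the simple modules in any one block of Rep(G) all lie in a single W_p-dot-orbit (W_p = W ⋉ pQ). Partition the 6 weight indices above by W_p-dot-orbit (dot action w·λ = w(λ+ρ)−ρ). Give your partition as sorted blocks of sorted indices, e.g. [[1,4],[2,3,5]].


Dynkin diagram of C (from the 4 off-diagonal −1 entries): A_3.

Alcove-folded reps (p=13, 6 weights, presented ϖ-order):

  [1] (2, 10, 1) · [2] (6, 4, 2) · [3] (4, 1, 2) · [4] (4, 1, 2) · [5] (4, 1, 2) · [6] (2, 10, 1)

The 6 indices split into 3 linkage classes (same alcove rep ⇔ same W_13-dot-orbit):

[[1, 6], [2], [3, 4, 5]]


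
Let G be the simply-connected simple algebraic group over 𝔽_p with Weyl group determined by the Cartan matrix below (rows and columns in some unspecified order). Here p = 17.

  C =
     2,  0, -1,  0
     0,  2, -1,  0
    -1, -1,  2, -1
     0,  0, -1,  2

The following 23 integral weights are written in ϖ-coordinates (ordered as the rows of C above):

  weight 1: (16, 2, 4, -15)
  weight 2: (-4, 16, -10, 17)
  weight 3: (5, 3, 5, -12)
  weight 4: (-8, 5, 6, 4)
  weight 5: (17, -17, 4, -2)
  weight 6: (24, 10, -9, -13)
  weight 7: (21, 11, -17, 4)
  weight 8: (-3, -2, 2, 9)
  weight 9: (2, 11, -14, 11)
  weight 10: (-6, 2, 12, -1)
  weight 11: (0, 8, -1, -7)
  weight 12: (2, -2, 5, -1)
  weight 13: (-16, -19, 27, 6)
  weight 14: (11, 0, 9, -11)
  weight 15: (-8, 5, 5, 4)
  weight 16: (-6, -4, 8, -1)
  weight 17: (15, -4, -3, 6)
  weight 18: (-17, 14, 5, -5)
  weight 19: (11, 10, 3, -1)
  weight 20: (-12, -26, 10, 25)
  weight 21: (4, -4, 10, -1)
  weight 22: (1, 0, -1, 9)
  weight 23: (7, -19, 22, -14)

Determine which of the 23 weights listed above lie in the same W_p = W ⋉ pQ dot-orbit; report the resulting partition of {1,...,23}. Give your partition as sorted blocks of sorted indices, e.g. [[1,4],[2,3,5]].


C ↔ D_4 under row/col permutation; |W(D_4)| = 192.

Ā_17 reps of the 23 weights (D_4, coords as presented):

  λ_1 → (3, 1, 5, 0) · λ_2 → (3, 1, 5, 0) · λ_3 → (1, 1, 4, 6) · λ_4 → (6, 5, 1, 4) · λ_5 → (1, 1, 4, 6) · λ_6 → (3, 1, 5, 0) · λ_7 → (1, 1, 4, 6) · λ_8 → (2, 1, 0, 10) · λ_9 → (10, 1, 1, 1) · λ_10 → (5, 3, 1, 0) · λ_11 → (5, 3, 1, 0) · λ_12 → (3, 1, 5, 0) · λ_13 → (2, 1, 0, 10) · λ_14 → (6, 5, 1, 4) · λ_15 → (6, 5, 1, 4) · λ_16 → (5, 3, 1, 0) · λ_17 → (10, 1, 1, 1) · λ_18 → (2, 1, 0, 10) · λ_19 → (2, 1, 0, 10) · λ_20 → (3, 1, 5, 0) · λ_21 → (5, 3, 1, 0) · λ_22 → (2, 1, 0, 10) · λ_23 → (5, 3, 1, 0)

Partition of {1..23} into 6 W_17-dot-orbits:

[[1, 2, 6, 12, 20], [3, 5, 7], [4, 14, 15], [8, 13, 18, 19, 22], [9, 17], [10, 11, 16, 21, 23]]


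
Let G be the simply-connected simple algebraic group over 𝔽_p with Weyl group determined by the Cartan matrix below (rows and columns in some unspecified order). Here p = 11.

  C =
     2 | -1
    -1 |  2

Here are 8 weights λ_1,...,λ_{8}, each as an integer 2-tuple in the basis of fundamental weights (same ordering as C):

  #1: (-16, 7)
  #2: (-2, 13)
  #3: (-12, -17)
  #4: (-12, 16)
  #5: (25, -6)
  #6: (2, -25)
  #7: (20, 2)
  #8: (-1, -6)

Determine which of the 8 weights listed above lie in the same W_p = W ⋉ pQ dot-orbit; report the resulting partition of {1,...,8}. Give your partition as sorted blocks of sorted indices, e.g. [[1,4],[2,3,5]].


Dynkin diagram of C (from the 2 off-diagonal −1 entries): A_2.

Folding the 8 weights λ_j+ρ into Ā_11 (reps in the given 2-coord order):

    1: (4, 3)
    2: (2, 8)
    3: (5, 0)
    4: (5, 0)
    5: (4, 6)
    6: (2, 8)
    7: (2, 8)
    8: (5, 0)

The 8 indices split into 4 linkage classes (same alcove rep ⇔ same W_11-dot-orbit):

[[1], [2, 6, 7], [3, 4, 8], [5]]


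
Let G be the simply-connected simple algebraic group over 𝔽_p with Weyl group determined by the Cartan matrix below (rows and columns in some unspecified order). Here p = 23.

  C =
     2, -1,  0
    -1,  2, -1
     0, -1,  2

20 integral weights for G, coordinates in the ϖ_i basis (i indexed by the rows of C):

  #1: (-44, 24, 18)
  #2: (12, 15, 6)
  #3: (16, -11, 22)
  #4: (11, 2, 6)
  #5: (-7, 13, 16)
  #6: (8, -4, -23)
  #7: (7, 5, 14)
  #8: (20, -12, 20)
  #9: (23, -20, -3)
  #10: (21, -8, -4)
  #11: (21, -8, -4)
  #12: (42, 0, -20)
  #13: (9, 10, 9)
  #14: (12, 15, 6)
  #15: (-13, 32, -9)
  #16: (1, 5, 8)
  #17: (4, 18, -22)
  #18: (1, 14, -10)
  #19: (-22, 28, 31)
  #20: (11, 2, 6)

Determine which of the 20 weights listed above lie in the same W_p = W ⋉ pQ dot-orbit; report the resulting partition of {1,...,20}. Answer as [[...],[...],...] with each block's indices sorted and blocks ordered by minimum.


Dynkin diagram of C (from the 4 off-diagonal −1 entries): A_3.

W_23-reps of the 20 weights in Ā_23 (same 3-coord order as C):

    λ_1+ρ ↦ (2, 2, 18)
    λ_2+ρ ↦ (0, 10, 6)
    λ_3+ρ ↦ (0, 10, 6)
    λ_4+ρ ↦ (12, 3, 7)
    λ_5+ρ ↦ (2, 6, 9)
    λ_6+ρ ↦ (14, 6, 1)
    λ_7+ρ ↦ (2, 6, 9)
    λ_8+ρ ↦ (2, 11, 2)
    λ_9+ρ ↦ (2, 2, 18)
    λ_10+ρ ↦ (12, 3, 7)
    λ_11+ρ ↦ (12, 3, 7)
    λ_12+ρ ↦ (2, 2, 18)
    λ_13+ρ ↦ (2, 11, 2)
    λ_14+ρ ↦ (0, 10, 6)
    λ_15+ρ ↦ (2, 11, 2)
    λ_16+ρ ↦ (2, 6, 9)
    λ_17+ρ ↦ (2, 2, 18)
    λ_18+ρ ↦ (2, 6, 9)
    λ_19+ρ ↦ (2, 6, 9)
    λ_20+ρ ↦ (12, 3, 7)

Linkage partition of the 20 weights (6 classes, p=23):

[[1, 9, 12, 17], [2, 3, 14], [4, 10, 11, 20], [5, 7, 16, 18, 19], [6], [8, 13, 15]]


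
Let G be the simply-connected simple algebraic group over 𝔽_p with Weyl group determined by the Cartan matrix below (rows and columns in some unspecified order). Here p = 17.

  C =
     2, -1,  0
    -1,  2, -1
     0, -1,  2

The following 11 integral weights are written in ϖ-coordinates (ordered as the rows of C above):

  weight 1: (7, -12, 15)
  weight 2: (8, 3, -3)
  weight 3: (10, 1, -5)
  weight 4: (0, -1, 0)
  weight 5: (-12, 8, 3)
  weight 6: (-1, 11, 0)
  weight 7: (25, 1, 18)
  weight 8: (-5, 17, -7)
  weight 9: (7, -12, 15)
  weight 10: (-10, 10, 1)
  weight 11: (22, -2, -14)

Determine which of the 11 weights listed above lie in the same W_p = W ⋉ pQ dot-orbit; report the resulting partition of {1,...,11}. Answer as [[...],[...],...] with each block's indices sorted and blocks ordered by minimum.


Cartan matrix: type A_3 (|W|=24); un-permuting the 3 rows.

Folding the 11 weights λ_j+ρ into Ā_17 (reps in the given 3-coord order):

  λ_1 → (3, 8, 5) · λ_2 → (9, 2, 2) · λ_3 → (9, 2, 2) · λ_4 → (1, 0, 1) · λ_5 → (9, 2, 2) · λ_6 → (0, 12, 1) · λ_7 → (9, 2, 2) · λ_8 → (3, 8, 5) · λ_9 → (3, 8, 5) · λ_10 → (9, 2, 2) · λ_11 → (3, 8, 5)

These 11 weights hit 4 W_17-dot-orbits; sizes (4, 5, 1, 1):

[[1, 8, 9, 11], [2, 3, 5, 7, 10], [4], [6]]


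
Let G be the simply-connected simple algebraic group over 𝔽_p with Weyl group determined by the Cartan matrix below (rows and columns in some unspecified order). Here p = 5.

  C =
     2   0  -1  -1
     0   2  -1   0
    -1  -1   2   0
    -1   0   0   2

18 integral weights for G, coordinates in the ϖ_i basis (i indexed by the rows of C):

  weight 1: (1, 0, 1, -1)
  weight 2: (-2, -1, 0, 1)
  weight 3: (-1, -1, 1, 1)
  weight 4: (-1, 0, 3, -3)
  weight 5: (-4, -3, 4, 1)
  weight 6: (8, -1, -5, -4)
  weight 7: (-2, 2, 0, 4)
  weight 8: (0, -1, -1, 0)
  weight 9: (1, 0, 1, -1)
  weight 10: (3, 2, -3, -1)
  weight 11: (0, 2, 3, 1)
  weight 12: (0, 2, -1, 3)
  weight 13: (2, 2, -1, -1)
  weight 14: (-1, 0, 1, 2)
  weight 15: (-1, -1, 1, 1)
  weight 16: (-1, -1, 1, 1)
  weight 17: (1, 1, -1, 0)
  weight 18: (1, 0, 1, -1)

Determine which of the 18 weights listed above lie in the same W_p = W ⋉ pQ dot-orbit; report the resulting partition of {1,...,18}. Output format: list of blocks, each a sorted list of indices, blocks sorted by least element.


Root system A_4: the 4×4 matrix C matches after relabeling.

Alcove-folded reps (p=5, 18 weights, presented ϖ-order):

  1: (2, 1, 2, 0)
  2: (1, 0, 0, 1)
  3: (0, 0, 2, 2)
  4: (2, 1, 2, 0)
  5: (2, 2, 0, 1)
  6: (1, 0, 0, 1)
  7: (1, 0, 0, 1)
  8: (1, 0, 0, 1)
  9: (2, 1, 2, 0)
  10: (2, 1, 2, 0)
  11: (2, 2, 0, 1)
  12: (1, 0, 0, 1)
  13: (2, 2, 0, 1)
  14: (0, 0, 2, 2)
  15: (0, 0, 2, 2)
  16: (0, 0, 2, 2)
  17: (2, 2, 0, 1)
  18: (2, 1, 2, 0)

Partition of {1..18} into 4 W_5-dot-orbits:

[[1, 4, 9, 10, 18], [2, 6, 7, 8, 12], [3, 14, 15, 16], [5, 11, 13, 17]]


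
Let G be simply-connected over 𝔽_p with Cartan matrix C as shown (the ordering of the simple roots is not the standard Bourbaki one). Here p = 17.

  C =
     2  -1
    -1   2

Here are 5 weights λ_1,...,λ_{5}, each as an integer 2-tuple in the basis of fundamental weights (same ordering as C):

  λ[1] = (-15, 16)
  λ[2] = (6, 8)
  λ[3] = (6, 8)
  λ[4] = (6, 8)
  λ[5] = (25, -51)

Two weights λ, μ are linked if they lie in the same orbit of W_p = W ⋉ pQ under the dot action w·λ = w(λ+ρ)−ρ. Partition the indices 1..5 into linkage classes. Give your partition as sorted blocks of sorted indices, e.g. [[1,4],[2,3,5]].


Type A_2, rank 2, |W|=6; reorder rows/cols to standard.

Ā_17 reps of the 5 weights (A_2, coords as presented):

  λ_1+ρ ↦ (14, 3) · λ_2+ρ ↦ (7, 9) · λ_3+ρ ↦ (7, 9) · λ_4+ρ ↦ (7, 9) · λ_5+ρ ↦ (7, 9)

Grouping the 5 weights by Ā_17-representative: 2 linkage classes.

[[1], [2, 3, 4, 5]]


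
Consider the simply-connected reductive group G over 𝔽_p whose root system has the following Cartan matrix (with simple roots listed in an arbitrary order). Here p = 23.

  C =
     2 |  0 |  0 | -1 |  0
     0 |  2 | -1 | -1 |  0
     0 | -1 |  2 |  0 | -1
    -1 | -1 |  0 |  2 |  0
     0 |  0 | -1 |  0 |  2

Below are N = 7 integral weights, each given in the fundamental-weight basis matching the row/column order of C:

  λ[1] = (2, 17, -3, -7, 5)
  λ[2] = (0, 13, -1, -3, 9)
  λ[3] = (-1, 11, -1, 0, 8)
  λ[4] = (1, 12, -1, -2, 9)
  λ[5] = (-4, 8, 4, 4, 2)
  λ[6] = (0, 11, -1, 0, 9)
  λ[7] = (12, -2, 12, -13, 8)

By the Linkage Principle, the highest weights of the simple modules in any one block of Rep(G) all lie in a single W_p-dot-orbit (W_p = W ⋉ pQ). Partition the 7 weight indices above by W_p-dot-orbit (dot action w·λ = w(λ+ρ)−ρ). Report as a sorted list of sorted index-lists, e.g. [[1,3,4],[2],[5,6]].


A_5 Cartan matrix, 5 simple roots permuted; ρ=(1,1,1,1,1).

Ā_23 reps of the 7 weights (A_5, coords as presented):

  1: (3, 10, 2, 3, 4);  2: (0, 12, 0, 1, 9);  3: (0, 12, 0, 1, 9);  4: (0, 12, 0, 1, 9);  5: (3, 9, 5, 2, 3);  6: (0, 12, 0, 1, 9);  7: (0, 12, 0, 1, 9)

These 7 weights hit 3 W_23-dot-orbits; sizes (1, 5, 1):

[[1], [2, 3, 4, 6, 7], [5]]


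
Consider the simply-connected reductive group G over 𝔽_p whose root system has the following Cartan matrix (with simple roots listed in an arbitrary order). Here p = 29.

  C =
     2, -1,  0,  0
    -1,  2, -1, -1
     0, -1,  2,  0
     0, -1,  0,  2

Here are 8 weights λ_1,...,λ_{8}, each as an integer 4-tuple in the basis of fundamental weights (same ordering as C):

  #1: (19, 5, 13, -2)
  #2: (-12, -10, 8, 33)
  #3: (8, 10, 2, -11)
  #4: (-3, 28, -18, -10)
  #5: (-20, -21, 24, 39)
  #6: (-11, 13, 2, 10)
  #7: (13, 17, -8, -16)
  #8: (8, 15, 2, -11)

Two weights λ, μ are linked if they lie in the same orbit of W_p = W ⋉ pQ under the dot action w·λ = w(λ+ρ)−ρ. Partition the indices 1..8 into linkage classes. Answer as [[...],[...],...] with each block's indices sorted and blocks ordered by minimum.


C ↔ D_4 under row/col permutation; |W(D_4)| = 192.

λ_j+ρ reflected into Ā_29 (⟨·,θ^∨⟩≤29); 4-tuples as given:

  λ_1+ρ ↦ (9, 1, 3, 10) · λ_2+ρ ↦ (4, 5, 6, 9) · λ_3+ρ ↦ (9, 1, 3, 10) · λ_4+ρ ↦ (2, 0, 17, 9) · λ_5+ρ ↦ (9, 1, 3, 10) · λ_6+ρ ↦ (10, 1, 3, 11) · λ_7+ρ ↦ (10, 1, 3, 11) · λ_8+ρ ↦ (9, 1, 3, 10)

4 distinct reps among the 8 weights ⇒ 4 W_29-linkage classes:

[[1, 3, 5, 8], [2], [4], [6, 7]]


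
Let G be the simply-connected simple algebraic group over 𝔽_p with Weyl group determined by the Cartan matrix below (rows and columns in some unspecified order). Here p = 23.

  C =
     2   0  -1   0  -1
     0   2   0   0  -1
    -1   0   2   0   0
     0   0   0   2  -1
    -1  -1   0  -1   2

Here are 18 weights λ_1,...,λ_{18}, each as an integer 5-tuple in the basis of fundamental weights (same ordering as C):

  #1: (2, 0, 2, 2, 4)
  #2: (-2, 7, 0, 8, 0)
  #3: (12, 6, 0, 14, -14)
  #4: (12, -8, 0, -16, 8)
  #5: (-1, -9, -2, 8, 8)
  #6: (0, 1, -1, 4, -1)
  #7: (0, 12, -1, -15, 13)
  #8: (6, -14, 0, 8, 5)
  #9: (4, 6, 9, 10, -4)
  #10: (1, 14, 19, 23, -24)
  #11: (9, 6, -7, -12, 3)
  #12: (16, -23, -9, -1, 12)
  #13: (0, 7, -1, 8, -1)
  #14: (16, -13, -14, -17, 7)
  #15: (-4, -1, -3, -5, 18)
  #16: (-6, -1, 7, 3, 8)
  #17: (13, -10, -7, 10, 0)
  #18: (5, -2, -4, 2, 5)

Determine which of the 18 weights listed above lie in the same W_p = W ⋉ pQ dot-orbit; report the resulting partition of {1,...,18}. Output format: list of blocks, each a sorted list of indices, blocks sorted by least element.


Cartan matrix: type D_5 (|W|=1920); un-permuting the 5 rows.

Each λ_j+ρ reduced to Ā_23; 5-tuples below use C's row order:

  [1] (3, 1, 3, 3, 5)
  [2] (1, 8, 0, 9, 0)
  [3] (0, 6, 1, 2, 7)
  [4] (0, 6, 1, 2, 7)
  [5] (1, 8, 0, 9, 0)
  [6] (1, 2, 0, 5, 0)
  [7] (1, 8, 0, 9, 0)
  [8] (0, 6, 1, 2, 7)
  [9] (3, 0, 3, 4, 4)
  [10] (1, 2, 0, 5, 0)
  [11] (3, 0, 3, 4, 4)
  [12] (0, 6, 1, 2, 7)
  [13] (1, 8, 0, 9, 0)
  [14] (3, 0, 3, 4, 4)
  [15] (3, 0, 3, 4, 4)
  [16] (3, 0, 3, 4, 4)
  [17] (3, 1, 3, 3, 5)
  [18] (3, 1, 3, 3, 5)

The 18 indices split into 5 linkage classes (same alcove rep ⇔ same W_23-dot-orbit):

[[1, 17, 18], [2, 5, 7, 13], [3, 4, 8, 12], [6, 10], [9, 11, 14, 15, 16]]
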